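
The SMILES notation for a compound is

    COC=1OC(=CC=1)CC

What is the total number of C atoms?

Count every carbon token in the SMILES (each C, including those in ring-closure positions and inside branches).
Carbon count: 7.

7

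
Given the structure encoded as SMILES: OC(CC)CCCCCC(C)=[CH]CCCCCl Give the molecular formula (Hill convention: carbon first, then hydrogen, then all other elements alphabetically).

Walk through each heavy atom and fill implicit hydrogens from standard valence (C 4, N 3, O 2, S 2, halogen 1):
  atom 1: O, bond orders sum to 1 (valence 2) → 1 H
  atom 2: C, bond orders sum to 3 (valence 4) → 1 H
  atom 3: C, bond orders sum to 2 (valence 4) → 2 H
  atom 4: C, bond orders sum to 1 (valence 4) → 3 H
  atom 5: C, bond orders sum to 2 (valence 4) → 2 H
  atom 6: C, bond orders sum to 2 (valence 4) → 2 H
  atom 7: C, bond orders sum to 2 (valence 4) → 2 H
  atom 8: C, bond orders sum to 2 (valence 4) → 2 H
  atom 9: C, bond orders sum to 2 (valence 4) → 2 H
  atom 10: C, bond orders sum to 4 (valence 4) → 0 H
  atom 11: C, bond orders sum to 1 (valence 4) → 3 H
  atom 12: C with explicit H count 1
  atom 13: C, bond orders sum to 2 (valence 4) → 2 H
  atom 14: C, bond orders sum to 2 (valence 4) → 2 H
  atom 15: C, bond orders sum to 2 (valence 4) → 2 H
  atom 16: C, bond orders sum to 2 (valence 4) → 2 H
  atom 17: Cl (halogen, monovalent) → 0 H
Totals → C:15, H:29, Cl:1, O:1.

C15H29ClO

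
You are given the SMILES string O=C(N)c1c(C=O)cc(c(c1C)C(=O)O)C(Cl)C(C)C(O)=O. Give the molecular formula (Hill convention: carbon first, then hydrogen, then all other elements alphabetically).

C14H14ClNO6

Walk through each heavy atom and fill implicit hydrogens from standard valence (C 4, N 3, O 2, S 2, halogen 1); for lowercase aromatic atoms, an aromatic c carries 1 H when it has two neighbours and 0 H with three, and aromatic n carries 0 H:
  atom 1: O, bond orders sum to 2 (valence 2) → 0 H
  atom 2: C, bond orders sum to 4 (valence 4) → 0 H
  atom 3: N, bond orders sum to 1 (valence 3) → 2 H
  atom 4: aromatic c, 3 neighbours → 0 H
  atom 5: aromatic c, 3 neighbours → 0 H
  atom 6: C, bond orders sum to 3 (valence 4) → 1 H
  atom 7: O, bond orders sum to 2 (valence 2) → 0 H
  atom 8: aromatic c, 2 neighbours → 1 H
  atom 9: aromatic c, 3 neighbours → 0 H
  atom 10: aromatic c, 3 neighbours → 0 H
  atom 11: aromatic c, 3 neighbours → 0 H
  atom 12: C, bond orders sum to 1 (valence 4) → 3 H
  atom 13: C, bond orders sum to 4 (valence 4) → 0 H
  atom 14: O, bond orders sum to 2 (valence 2) → 0 H
  atom 15: O, bond orders sum to 1 (valence 2) → 1 H
  atom 16: C, bond orders sum to 3 (valence 4) → 1 H
  atom 17: Cl (halogen, monovalent) → 0 H
  atom 18: C, bond orders sum to 3 (valence 4) → 1 H
  atom 19: C, bond orders sum to 1 (valence 4) → 3 H
  atom 20: C, bond orders sum to 4 (valence 4) → 0 H
  atom 21: O, bond orders sum to 1 (valence 2) → 1 H
  atom 22: O, bond orders sum to 2 (valence 2) → 0 H
Totals → C:14, H:14, Cl:1, N:1, O:6.
In Hill order: C14H14ClNO6.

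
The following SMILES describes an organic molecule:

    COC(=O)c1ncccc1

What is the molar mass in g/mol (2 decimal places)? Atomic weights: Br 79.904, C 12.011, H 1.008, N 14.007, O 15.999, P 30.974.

137.14 g/mol

First, the molecular formula is C7H7NO2 (counting implicit H from valence).
  C: 7 × 12.011 = 84.077
  H: 7 × 1.008 = 7.056
  N: 1 × 14.007 = 14.007
  O: 2 × 15.999 = 31.998
Sum: 7×12.011 + 7×1.008 + 1×14.007 + 2×15.999 = 137.138 → 137.14 g/mol.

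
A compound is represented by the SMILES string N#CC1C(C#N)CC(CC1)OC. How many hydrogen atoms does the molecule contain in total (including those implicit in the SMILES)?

Walk through each heavy atom and fill implicit hydrogens from standard valence (C 4, N 3, O 2, S 2, halogen 1):
  atom 1: N, bond orders sum to 3 (valence 3) → 0 H
  atom 2: C, bond orders sum to 4 (valence 4) → 0 H
  atom 3: C, bond orders sum to 3 (valence 4) → 1 H
  atom 4: C, bond orders sum to 3 (valence 4) → 1 H
  atom 5: C, bond orders sum to 4 (valence 4) → 0 H
  atom 6: N, bond orders sum to 3 (valence 3) → 0 H
  atom 7: C, bond orders sum to 2 (valence 4) → 2 H
  atom 8: C, bond orders sum to 3 (valence 4) → 1 H
  atom 9: C, bond orders sum to 2 (valence 4) → 2 H
  atom 10: C, bond orders sum to 2 (valence 4) → 2 H
  atom 11: O, bond orders sum to 2 (valence 2) → 0 H
  atom 12: C, bond orders sum to 1 (valence 4) → 3 H
Total hydrogens: 12.

12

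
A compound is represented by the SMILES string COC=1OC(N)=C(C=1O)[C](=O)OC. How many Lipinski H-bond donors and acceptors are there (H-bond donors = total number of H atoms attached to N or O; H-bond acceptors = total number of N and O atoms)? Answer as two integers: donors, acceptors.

Donors: find every N or O and count the H atoms it carries.
  atom 2 (O): bond orders sum to 2 → 0 H
  atom 4 (O): bond orders sum to 2 → 0 H
  atom 6 (N): bond orders sum to 1 → 2 H
  atom 9 (O): bond orders sum to 1 → 1 H
  atom 11 (O): bond orders sum to 2 → 0 H
  atom 12 (O): bond orders sum to 2 → 0 H
Lipinski HBD = 3.
Acceptors: N atoms = 1, O atoms = 5 → HBA = 6.

3, 6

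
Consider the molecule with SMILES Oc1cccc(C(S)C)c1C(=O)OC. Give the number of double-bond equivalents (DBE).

5

Molecular formula: C10H12O3S.
DoU = (2C + 2 + N − H − X) / 2, where X is the halogen count and O/S are ignored.
    = (2·10 + 2 + 0 − 12 − 0) / 2 = 10 / 2 = 5.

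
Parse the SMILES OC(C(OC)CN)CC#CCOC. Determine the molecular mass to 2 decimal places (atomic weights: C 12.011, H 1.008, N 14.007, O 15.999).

187.24 g/mol

First, the molecular formula is C9H17NO3 (counting implicit H from valence).
  C: 9 × 12.011 = 108.099
  H: 17 × 1.008 = 17.136
  N: 1 × 14.007 = 14.007
  O: 3 × 15.999 = 47.997
Sum: 9×12.011 + 17×1.008 + 1×14.007 + 3×15.999 = 187.239 → 187.24 g/mol.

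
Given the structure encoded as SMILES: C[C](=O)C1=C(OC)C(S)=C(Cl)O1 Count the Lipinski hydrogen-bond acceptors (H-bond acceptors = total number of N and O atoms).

N atoms: 0; O atoms: 3.
Lipinski HBA = 0 + 3 = 3.

3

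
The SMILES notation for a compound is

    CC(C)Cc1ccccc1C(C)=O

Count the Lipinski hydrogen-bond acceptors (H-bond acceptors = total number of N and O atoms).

1

N atoms: 0; O atoms: 1.
Lipinski HBA = 0 + 1 = 1.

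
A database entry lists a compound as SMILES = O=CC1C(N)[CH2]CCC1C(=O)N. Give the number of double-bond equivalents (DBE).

3

Degree of unsaturation = (number of rings) + (number of π bonds).
Ring closures in the SMILES: 1.
π bonds: 2 double bonds (each 1 DoU) → 2 DoU from unsaturation.
Total DoU = 1 + 2 = 3.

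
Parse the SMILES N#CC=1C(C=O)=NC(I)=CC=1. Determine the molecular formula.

C7H3IN2O

Walk through each heavy atom and fill implicit hydrogens from standard valence (C 4, N 3, O 2, S 2, halogen 1):
  atom 1: N, bond orders sum to 3 (valence 3) → 0 H
  atom 2: C, bond orders sum to 4 (valence 4) → 0 H
  atom 3: C, bond orders sum to 4 (valence 4) → 0 H
  atom 4: C, bond orders sum to 4 (valence 4) → 0 H
  atom 5: C, bond orders sum to 3 (valence 4) → 1 H
  atom 6: O, bond orders sum to 2 (valence 2) → 0 H
  atom 7: N, bond orders sum to 3 (valence 3) → 0 H
  atom 8: C, bond orders sum to 4 (valence 4) → 0 H
  atom 9: I (halogen, monovalent) → 0 H
  atom 10: C, bond orders sum to 3 (valence 4) → 1 H
  atom 11: C, bond orders sum to 3 (valence 4) → 1 H
Totals → C:7, H:3, I:1, N:2, O:1.
In Hill order: C7H3IN2O.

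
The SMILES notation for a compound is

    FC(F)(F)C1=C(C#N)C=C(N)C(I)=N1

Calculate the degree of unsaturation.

Degree of unsaturation = (number of rings) + (number of π bonds).
Ring closures in the SMILES: 1.
π bonds: 3 double bonds (each 1 DoU), 1 triple bond (each 2 DoU) → 5 DoU from unsaturation.
Total DoU = 1 + 5 = 6.

6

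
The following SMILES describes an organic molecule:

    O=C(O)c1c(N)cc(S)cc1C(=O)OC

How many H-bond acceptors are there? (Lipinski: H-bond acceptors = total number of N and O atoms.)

N atoms: 1; O atoms: 4.
Lipinski HBA = 1 + 4 = 5.

5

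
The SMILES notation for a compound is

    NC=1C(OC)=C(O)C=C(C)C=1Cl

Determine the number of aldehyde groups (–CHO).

Scan the SMILES for the aldehyde motif — none present.
Groups that are present: 1 ether, 1 hydroxyl, 1 primary amine.

0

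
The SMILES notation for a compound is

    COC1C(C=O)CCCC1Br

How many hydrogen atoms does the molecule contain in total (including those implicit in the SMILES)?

13

Walk through each heavy atom and fill implicit hydrogens from standard valence (C 4, N 3, O 2, S 2, halogen 1):
  atom 1: C, bond orders sum to 1 (valence 4) → 3 H
  atom 2: O, bond orders sum to 2 (valence 2) → 0 H
  atom 3: C, bond orders sum to 3 (valence 4) → 1 H
  atom 4: C, bond orders sum to 3 (valence 4) → 1 H
  atom 5: C, bond orders sum to 3 (valence 4) → 1 H
  atom 6: O, bond orders sum to 2 (valence 2) → 0 H
  atom 7: C, bond orders sum to 2 (valence 4) → 2 H
  atom 8: C, bond orders sum to 2 (valence 4) → 2 H
  atom 9: C, bond orders sum to 2 (valence 4) → 2 H
  atom 10: C, bond orders sum to 3 (valence 4) → 1 H
  atom 11: Br (halogen, monovalent) → 0 H
Total hydrogens: 13.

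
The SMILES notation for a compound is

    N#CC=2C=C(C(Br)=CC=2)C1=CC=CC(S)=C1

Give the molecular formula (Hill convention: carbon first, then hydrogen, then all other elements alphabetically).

Walk through each heavy atom and fill implicit hydrogens from standard valence (C 4, N 3, O 2, S 2, halogen 1):
  atom 1: N, bond orders sum to 3 (valence 3) → 0 H
  atom 2: C, bond orders sum to 4 (valence 4) → 0 H
  atom 3: C, bond orders sum to 4 (valence 4) → 0 H
  atom 4: C, bond orders sum to 3 (valence 4) → 1 H
  atom 5: C, bond orders sum to 4 (valence 4) → 0 H
  atom 6: C, bond orders sum to 4 (valence 4) → 0 H
  atom 7: Br (halogen, monovalent) → 0 H
  atom 8: C, bond orders sum to 3 (valence 4) → 1 H
  atom 9: C, bond orders sum to 3 (valence 4) → 1 H
  atom 10: C, bond orders sum to 4 (valence 4) → 0 H
  atom 11: C, bond orders sum to 3 (valence 4) → 1 H
  atom 12: C, bond orders sum to 3 (valence 4) → 1 H
  atom 13: C, bond orders sum to 3 (valence 4) → 1 H
  atom 14: C, bond orders sum to 4 (valence 4) → 0 H
  atom 15: S, bond orders sum to 1 (valence 2) → 1 H
  atom 16: C, bond orders sum to 3 (valence 4) → 1 H
Totals → C:13, H:8, Br:1, N:1, S:1.
In Hill order: C13H8BrNS.

C13H8BrNS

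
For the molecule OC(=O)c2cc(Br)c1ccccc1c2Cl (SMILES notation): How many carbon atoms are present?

Count every carbon token in the SMILES (each C, including those in ring-closure positions and inside branches).
Carbon count: 11.

11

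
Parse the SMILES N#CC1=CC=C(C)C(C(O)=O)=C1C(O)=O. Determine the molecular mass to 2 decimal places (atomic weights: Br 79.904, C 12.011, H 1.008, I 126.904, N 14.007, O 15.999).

205.17 g/mol

First, the molecular formula is C10H7NO4 (counting implicit H from valence).
  C: 10 × 12.011 = 120.110
  H: 7 × 1.008 = 7.056
  N: 1 × 14.007 = 14.007
  O: 4 × 15.999 = 63.996
Sum: 10×12.011 + 7×1.008 + 1×14.007 + 4×15.999 = 205.169 → 205.17 g/mol.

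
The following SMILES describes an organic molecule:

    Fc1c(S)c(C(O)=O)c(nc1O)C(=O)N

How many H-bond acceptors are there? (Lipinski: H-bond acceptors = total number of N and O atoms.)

6

N atoms: 2; O atoms: 4.
Lipinski HBA = 2 + 4 = 6.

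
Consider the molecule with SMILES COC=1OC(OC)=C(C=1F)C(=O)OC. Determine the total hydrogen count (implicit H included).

Walk through each heavy atom and fill implicit hydrogens from standard valence (C 4, N 3, O 2, S 2, halogen 1):
  atom 1: C, bond orders sum to 1 (valence 4) → 3 H
  atom 2: O, bond orders sum to 2 (valence 2) → 0 H
  atom 3: C, bond orders sum to 4 (valence 4) → 0 H
  atom 4: O, bond orders sum to 2 (valence 2) → 0 H
  atom 5: C, bond orders sum to 4 (valence 4) → 0 H
  atom 6: O, bond orders sum to 2 (valence 2) → 0 H
  atom 7: C, bond orders sum to 1 (valence 4) → 3 H
  atom 8: C, bond orders sum to 4 (valence 4) → 0 H
  atom 9: C, bond orders sum to 4 (valence 4) → 0 H
  atom 10: F (halogen, monovalent) → 0 H
  atom 11: C, bond orders sum to 4 (valence 4) → 0 H
  atom 12: O, bond orders sum to 2 (valence 2) → 0 H
  atom 13: O, bond orders sum to 2 (valence 2) → 0 H
  atom 14: C, bond orders sum to 1 (valence 4) → 3 H
Total hydrogens: 9.

9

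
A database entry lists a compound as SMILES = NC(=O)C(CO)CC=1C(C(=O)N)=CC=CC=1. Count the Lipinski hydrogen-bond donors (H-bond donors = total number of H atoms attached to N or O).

Donors: find every N or O and count the H atoms it carries.
  atom 1 (N): bond orders sum to 1 → 2 H
  atom 3 (O): bond orders sum to 2 → 0 H
  atom 6 (O): bond orders sum to 1 → 1 H
  atom 11 (O): bond orders sum to 2 → 0 H
  atom 12 (N): bond orders sum to 1 → 2 H
Lipinski HBD = 5.

5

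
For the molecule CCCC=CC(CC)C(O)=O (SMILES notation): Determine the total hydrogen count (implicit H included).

16

Walk through each heavy atom and fill implicit hydrogens from standard valence (C 4, N 3, O 2, S 2, halogen 1):
  atom 1: C, bond orders sum to 1 (valence 4) → 3 H
  atom 2: C, bond orders sum to 2 (valence 4) → 2 H
  atom 3: C, bond orders sum to 2 (valence 4) → 2 H
  atom 4: C, bond orders sum to 3 (valence 4) → 1 H
  atom 5: C, bond orders sum to 3 (valence 4) → 1 H
  atom 6: C, bond orders sum to 3 (valence 4) → 1 H
  atom 7: C, bond orders sum to 2 (valence 4) → 2 H
  atom 8: C, bond orders sum to 1 (valence 4) → 3 H
  atom 9: C, bond orders sum to 4 (valence 4) → 0 H
  atom 10: O, bond orders sum to 1 (valence 2) → 1 H
  atom 11: O, bond orders sum to 2 (valence 2) → 0 H
Total hydrogens: 16.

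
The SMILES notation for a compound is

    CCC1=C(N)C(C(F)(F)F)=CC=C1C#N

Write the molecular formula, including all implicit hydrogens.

C10H9F3N2

Walk through each heavy atom and fill implicit hydrogens from standard valence (C 4, N 3, O 2, S 2, halogen 1):
  atom 1: C, bond orders sum to 1 (valence 4) → 3 H
  atom 2: C, bond orders sum to 2 (valence 4) → 2 H
  atom 3: C, bond orders sum to 4 (valence 4) → 0 H
  atom 4: C, bond orders sum to 4 (valence 4) → 0 H
  atom 5: N, bond orders sum to 1 (valence 3) → 2 H
  atom 6: C, bond orders sum to 4 (valence 4) → 0 H
  atom 7: C, bond orders sum to 4 (valence 4) → 0 H
  atom 8: F (halogen, monovalent) → 0 H
  atom 9: F (halogen, monovalent) → 0 H
  atom 10: F (halogen, monovalent) → 0 H
  atom 11: C, bond orders sum to 3 (valence 4) → 1 H
  atom 12: C, bond orders sum to 3 (valence 4) → 1 H
  atom 13: C, bond orders sum to 4 (valence 4) → 0 H
  atom 14: C, bond orders sum to 4 (valence 4) → 0 H
  atom 15: N, bond orders sum to 3 (valence 3) → 0 H
Totals → C:10, H:9, F:3, N:2.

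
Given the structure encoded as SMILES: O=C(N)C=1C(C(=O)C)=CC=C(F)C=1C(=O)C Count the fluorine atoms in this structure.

Scan the SMILES for F atoms (remember two-letter symbols like Cl and Br are single atoms).
Fluorine count: 1.

1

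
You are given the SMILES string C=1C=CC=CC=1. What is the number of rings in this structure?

1

In SMILES, each pair of matching ring-closure digits denotes one ring-closing bond; the number of such bonds equals the number of independent rings.
Ring-closure bonds here: 1.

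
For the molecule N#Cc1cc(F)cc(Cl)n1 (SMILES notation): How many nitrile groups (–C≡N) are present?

1

The nitrile motif appears at heavy-atom position 2 in the SMILES.
Nitrile count: 1.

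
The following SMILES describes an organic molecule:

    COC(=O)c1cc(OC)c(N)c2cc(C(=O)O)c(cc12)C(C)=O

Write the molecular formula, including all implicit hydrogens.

Walk through each heavy atom and fill implicit hydrogens from standard valence (C 4, N 3, O 2, S 2, halogen 1); for lowercase aromatic atoms, an aromatic c carries 1 H when it has two neighbours and 0 H with three, and aromatic n carries 0 H:
  atom 1: C, bond orders sum to 1 (valence 4) → 3 H
  atom 2: O, bond orders sum to 2 (valence 2) → 0 H
  atom 3: C, bond orders sum to 4 (valence 4) → 0 H
  atom 4: O, bond orders sum to 2 (valence 2) → 0 H
  atom 5: aromatic c, 3 neighbours → 0 H
  atom 6: aromatic c, 2 neighbours → 1 H
  atom 7: aromatic c, 3 neighbours → 0 H
  atom 8: O, bond orders sum to 2 (valence 2) → 0 H
  atom 9: C, bond orders sum to 1 (valence 4) → 3 H
  atom 10: aromatic c, 3 neighbours → 0 H
  atom 11: N, bond orders sum to 1 (valence 3) → 2 H
  atom 12: aromatic c, 3 neighbours → 0 H
  atom 13: aromatic c, 2 neighbours → 1 H
  atom 14: aromatic c, 3 neighbours → 0 H
  atom 15: C, bond orders sum to 4 (valence 4) → 0 H
  atom 16: O, bond orders sum to 2 (valence 2) → 0 H
  atom 17: O, bond orders sum to 1 (valence 2) → 1 H
  atom 18: aromatic c, 3 neighbours → 0 H
  atom 19: aromatic c, 2 neighbours → 1 H
  atom 20: aromatic c, 3 neighbours → 0 H
  atom 21: C, bond orders sum to 4 (valence 4) → 0 H
  atom 22: C, bond orders sum to 1 (valence 4) → 3 H
  atom 23: O, bond orders sum to 2 (valence 2) → 0 H
Totals → C:16, H:15, N:1, O:6.
In Hill order: C16H15NO6.

C16H15NO6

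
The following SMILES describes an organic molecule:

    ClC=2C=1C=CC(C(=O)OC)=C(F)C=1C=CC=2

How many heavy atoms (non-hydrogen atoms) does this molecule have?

Every atom symbol written in the SMILES (organic subset) is one heavy atom; implicit H are not written.
Heavy atoms by element → C:12, Cl:1, F:1, O:2.
Total: 16.

16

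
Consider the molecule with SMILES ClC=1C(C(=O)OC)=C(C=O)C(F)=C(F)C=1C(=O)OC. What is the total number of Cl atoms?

1

Scan the SMILES for Cl atoms (remember two-letter symbols like Cl and Br are single atoms).
Chlorine count: 1.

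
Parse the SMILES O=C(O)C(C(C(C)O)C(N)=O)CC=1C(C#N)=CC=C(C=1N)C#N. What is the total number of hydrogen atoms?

Walk through each heavy atom and fill implicit hydrogens from standard valence (C 4, N 3, O 2, S 2, halogen 1):
  atom 1: O, bond orders sum to 2 (valence 2) → 0 H
  atom 2: C, bond orders sum to 4 (valence 4) → 0 H
  atom 3: O, bond orders sum to 1 (valence 2) → 1 H
  atom 4: C, bond orders sum to 3 (valence 4) → 1 H
  atom 5: C, bond orders sum to 3 (valence 4) → 1 H
  atom 6: C, bond orders sum to 3 (valence 4) → 1 H
  atom 7: C, bond orders sum to 1 (valence 4) → 3 H
  atom 8: O, bond orders sum to 1 (valence 2) → 1 H
  atom 9: C, bond orders sum to 4 (valence 4) → 0 H
  atom 10: N, bond orders sum to 1 (valence 3) → 2 H
  atom 11: O, bond orders sum to 2 (valence 2) → 0 H
  atom 12: C, bond orders sum to 2 (valence 4) → 2 H
  atom 13: C, bond orders sum to 4 (valence 4) → 0 H
  atom 14: C, bond orders sum to 4 (valence 4) → 0 H
  atom 15: C, bond orders sum to 4 (valence 4) → 0 H
  atom 16: N, bond orders sum to 3 (valence 3) → 0 H
  atom 17: C, bond orders sum to 3 (valence 4) → 1 H
  atom 18: C, bond orders sum to 3 (valence 4) → 1 H
  atom 19: C, bond orders sum to 4 (valence 4) → 0 H
  atom 20: C, bond orders sum to 4 (valence 4) → 0 H
  atom 21: N, bond orders sum to 1 (valence 3) → 2 H
  atom 22: C, bond orders sum to 4 (valence 4) → 0 H
  atom 23: N, bond orders sum to 3 (valence 3) → 0 H
Total hydrogens: 16.

16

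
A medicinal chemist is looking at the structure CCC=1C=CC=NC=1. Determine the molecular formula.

C7H9N

Walk through each heavy atom and fill implicit hydrogens from standard valence (C 4, N 3, O 2, S 2, halogen 1):
  atom 1: C, bond orders sum to 1 (valence 4) → 3 H
  atom 2: C, bond orders sum to 2 (valence 4) → 2 H
  atom 3: C, bond orders sum to 4 (valence 4) → 0 H
  atom 4: C, bond orders sum to 3 (valence 4) → 1 H
  atom 5: C, bond orders sum to 3 (valence 4) → 1 H
  atom 6: C, bond orders sum to 3 (valence 4) → 1 H
  atom 7: N, bond orders sum to 3 (valence 3) → 0 H
  atom 8: C, bond orders sum to 3 (valence 4) → 1 H
Totals → C:7, H:9, N:1.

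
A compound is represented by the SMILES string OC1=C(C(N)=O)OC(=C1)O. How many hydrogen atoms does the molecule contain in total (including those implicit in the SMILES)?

Walk through each heavy atom and fill implicit hydrogens from standard valence (C 4, N 3, O 2, S 2, halogen 1):
  atom 1: O, bond orders sum to 1 (valence 2) → 1 H
  atom 2: C, bond orders sum to 4 (valence 4) → 0 H
  atom 3: C, bond orders sum to 4 (valence 4) → 0 H
  atom 4: C, bond orders sum to 4 (valence 4) → 0 H
  atom 5: N, bond orders sum to 1 (valence 3) → 2 H
  atom 6: O, bond orders sum to 2 (valence 2) → 0 H
  atom 7: O, bond orders sum to 2 (valence 2) → 0 H
  atom 8: C, bond orders sum to 4 (valence 4) → 0 H
  atom 9: C, bond orders sum to 3 (valence 4) → 1 H
  atom 10: O, bond orders sum to 1 (valence 2) → 1 H
Total hydrogens: 5.

5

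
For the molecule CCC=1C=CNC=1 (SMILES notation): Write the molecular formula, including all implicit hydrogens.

Walk through each heavy atom and fill implicit hydrogens from standard valence (C 4, N 3, O 2, S 2, halogen 1):
  atom 1: C, bond orders sum to 1 (valence 4) → 3 H
  atom 2: C, bond orders sum to 2 (valence 4) → 2 H
  atom 3: C, bond orders sum to 4 (valence 4) → 0 H
  atom 4: C, bond orders sum to 3 (valence 4) → 1 H
  atom 5: C, bond orders sum to 3 (valence 4) → 1 H
  atom 6: N, bond orders sum to 2 (valence 3) → 1 H
  atom 7: C, bond orders sum to 3 (valence 4) → 1 H
Totals → C:6, H:9, N:1.
In Hill order: C6H9N.

C6H9N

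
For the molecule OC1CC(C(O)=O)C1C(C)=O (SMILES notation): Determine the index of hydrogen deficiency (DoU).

3

Degree of unsaturation = (number of rings) + (number of π bonds).
Ring closures in the SMILES: 1.
π bonds: 2 double bonds (each 1 DoU) → 2 DoU from unsaturation.
Total DoU = 1 + 2 = 3.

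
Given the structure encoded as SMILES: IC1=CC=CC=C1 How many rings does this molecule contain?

In SMILES, each pair of matching ring-closure digits denotes one ring-closing bond; the number of such bonds equals the number of independent rings.
Ring-closure bonds here: 1.

1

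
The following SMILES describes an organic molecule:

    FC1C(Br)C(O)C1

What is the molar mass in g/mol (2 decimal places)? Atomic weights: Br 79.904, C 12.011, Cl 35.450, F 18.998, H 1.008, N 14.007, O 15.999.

168.99 g/mol

First, the molecular formula is C4H6BrFO (counting implicit H from valence).
  Br: 1 × 79.904 = 79.904
  C: 4 × 12.011 = 48.044
  F: 1 × 18.998 = 18.998
  H: 6 × 1.008 = 6.048
  O: 1 × 15.999 = 15.999
Sum: 1×79.904 + 4×12.011 + 1×18.998 + 6×1.008 + 1×15.999 = 168.993 → 168.99 g/mol.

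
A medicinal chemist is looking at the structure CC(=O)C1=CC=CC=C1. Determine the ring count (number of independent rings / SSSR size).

1

In SMILES, each pair of matching ring-closure digits denotes one ring-closing bond; the number of such bonds equals the number of independent rings.
Ring-closure bonds here: 1.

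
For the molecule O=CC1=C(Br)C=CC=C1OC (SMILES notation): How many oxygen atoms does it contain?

Scan the SMILES for O atoms (remember two-letter symbols like Cl and Br are single atoms).
Oxygen count: 2.

2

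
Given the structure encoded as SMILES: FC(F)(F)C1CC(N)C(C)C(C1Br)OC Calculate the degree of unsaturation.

Molecular formula: C9H15BrF3NO.
DoU = (2C + 2 + N − H − X) / 2, where X is the halogen count and O/S are ignored.
    = (2·9 + 2 + 1 − 15 − 4) / 2 = 2 / 2 = 1.

1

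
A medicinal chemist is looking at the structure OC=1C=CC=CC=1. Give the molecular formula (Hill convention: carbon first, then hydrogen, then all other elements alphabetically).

C6H6O

Walk through each heavy atom and fill implicit hydrogens from standard valence (C 4, N 3, O 2, S 2, halogen 1):
  atom 1: O, bond orders sum to 1 (valence 2) → 1 H
  atom 2: C, bond orders sum to 4 (valence 4) → 0 H
  atom 3: C, bond orders sum to 3 (valence 4) → 1 H
  atom 4: C, bond orders sum to 3 (valence 4) → 1 H
  atom 5: C, bond orders sum to 3 (valence 4) → 1 H
  atom 6: C, bond orders sum to 3 (valence 4) → 1 H
  atom 7: C, bond orders sum to 3 (valence 4) → 1 H
Totals → C:6, H:6, O:1.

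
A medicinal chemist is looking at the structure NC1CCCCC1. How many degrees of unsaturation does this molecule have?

Molecular formula: C6H13N.
DoU = (2C + 2 + N − H − X) / 2, where X is the halogen count and O/S are ignored.
    = (2·6 + 2 + 1 − 13 − 0) / 2 = 2 / 2 = 1.

1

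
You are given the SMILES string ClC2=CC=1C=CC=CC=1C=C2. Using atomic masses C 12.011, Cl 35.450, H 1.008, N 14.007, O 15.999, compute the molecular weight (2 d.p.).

First, the molecular formula is C10H7Cl (counting implicit H from valence).
  C: 10 × 12.011 = 120.110
  Cl: 1 × 35.450 = 35.450
  H: 7 × 1.008 = 7.056
Sum: 10×12.011 + 1×35.450 + 7×1.008 = 162.616 → 162.62 g/mol.

162.62 g/mol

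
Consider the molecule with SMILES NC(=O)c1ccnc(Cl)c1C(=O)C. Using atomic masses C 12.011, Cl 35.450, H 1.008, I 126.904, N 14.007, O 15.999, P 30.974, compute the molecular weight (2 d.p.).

198.61 g/mol

First, the molecular formula is C8H7ClN2O2 (counting implicit H from valence).
  C: 8 × 12.011 = 96.088
  Cl: 1 × 35.450 = 35.450
  H: 7 × 1.008 = 7.056
  N: 2 × 14.007 = 28.014
  O: 2 × 15.999 = 31.998
Sum: 8×12.011 + 1×35.450 + 7×1.008 + 2×14.007 + 2×15.999 = 198.606 → 198.61 g/mol.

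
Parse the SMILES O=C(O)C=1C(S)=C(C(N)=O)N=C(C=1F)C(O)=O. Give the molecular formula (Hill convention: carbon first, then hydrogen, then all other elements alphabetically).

C8H5FN2O5S

Walk through each heavy atom and fill implicit hydrogens from standard valence (C 4, N 3, O 2, S 2, halogen 1):
  atom 1: O, bond orders sum to 2 (valence 2) → 0 H
  atom 2: C, bond orders sum to 4 (valence 4) → 0 H
  atom 3: O, bond orders sum to 1 (valence 2) → 1 H
  atom 4: C, bond orders sum to 4 (valence 4) → 0 H
  atom 5: C, bond orders sum to 4 (valence 4) → 0 H
  atom 6: S, bond orders sum to 1 (valence 2) → 1 H
  atom 7: C, bond orders sum to 4 (valence 4) → 0 H
  atom 8: C, bond orders sum to 4 (valence 4) → 0 H
  atom 9: N, bond orders sum to 1 (valence 3) → 2 H
  atom 10: O, bond orders sum to 2 (valence 2) → 0 H
  atom 11: N, bond orders sum to 3 (valence 3) → 0 H
  atom 12: C, bond orders sum to 4 (valence 4) → 0 H
  atom 13: C, bond orders sum to 4 (valence 4) → 0 H
  atom 14: F (halogen, monovalent) → 0 H
  atom 15: C, bond orders sum to 4 (valence 4) → 0 H
  atom 16: O, bond orders sum to 1 (valence 2) → 1 H
  atom 17: O, bond orders sum to 2 (valence 2) → 0 H
Totals → C:8, H:5, F:1, N:2, O:5, S:1.
In Hill order: C8H5FN2O5S.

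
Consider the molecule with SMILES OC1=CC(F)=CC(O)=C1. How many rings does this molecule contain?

1

In SMILES, each pair of matching ring-closure digits denotes one ring-closing bond; the number of such bonds equals the number of independent rings.
Ring-closure bonds here: 1.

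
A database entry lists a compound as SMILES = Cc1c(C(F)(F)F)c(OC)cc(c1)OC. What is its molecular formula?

C10H11F3O2

Walk through each heavy atom and fill implicit hydrogens from standard valence (C 4, N 3, O 2, S 2, halogen 1); for lowercase aromatic atoms, an aromatic c carries 1 H when it has two neighbours and 0 H with three, and aromatic n carries 0 H:
  atom 1: C, bond orders sum to 1 (valence 4) → 3 H
  atom 2: aromatic c, 3 neighbours → 0 H
  atom 3: aromatic c, 3 neighbours → 0 H
  atom 4: C, bond orders sum to 4 (valence 4) → 0 H
  atom 5: F (halogen, monovalent) → 0 H
  atom 6: F (halogen, monovalent) → 0 H
  atom 7: F (halogen, monovalent) → 0 H
  atom 8: aromatic c, 3 neighbours → 0 H
  atom 9: O, bond orders sum to 2 (valence 2) → 0 H
  atom 10: C, bond orders sum to 1 (valence 4) → 3 H
  atom 11: aromatic c, 2 neighbours → 1 H
  atom 12: aromatic c, 3 neighbours → 0 H
  atom 13: aromatic c, 2 neighbours → 1 H
  atom 14: O, bond orders sum to 2 (valence 2) → 0 H
  atom 15: C, bond orders sum to 1 (valence 4) → 3 H
Totals → C:10, H:11, F:3, O:2.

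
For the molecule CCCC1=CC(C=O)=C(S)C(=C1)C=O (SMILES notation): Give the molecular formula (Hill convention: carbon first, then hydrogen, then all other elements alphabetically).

C11H12O2S

Walk through each heavy atom and fill implicit hydrogens from standard valence (C 4, N 3, O 2, S 2, halogen 1):
  atom 1: C, bond orders sum to 1 (valence 4) → 3 H
  atom 2: C, bond orders sum to 2 (valence 4) → 2 H
  atom 3: C, bond orders sum to 2 (valence 4) → 2 H
  atom 4: C, bond orders sum to 4 (valence 4) → 0 H
  atom 5: C, bond orders sum to 3 (valence 4) → 1 H
  atom 6: C, bond orders sum to 4 (valence 4) → 0 H
  atom 7: C, bond orders sum to 3 (valence 4) → 1 H
  atom 8: O, bond orders sum to 2 (valence 2) → 0 H
  atom 9: C, bond orders sum to 4 (valence 4) → 0 H
  atom 10: S, bond orders sum to 1 (valence 2) → 1 H
  atom 11: C, bond orders sum to 4 (valence 4) → 0 H
  atom 12: C, bond orders sum to 3 (valence 4) → 1 H
  atom 13: C, bond orders sum to 3 (valence 4) → 1 H
  atom 14: O, bond orders sum to 2 (valence 2) → 0 H
Totals → C:11, H:12, O:2, S:1.
In Hill order: C11H12O2S.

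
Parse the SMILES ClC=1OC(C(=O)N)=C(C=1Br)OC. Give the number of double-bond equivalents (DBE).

Molecular formula: C6H5BrClNO3.
DoU = (2C + 2 + N − H − X) / 2, where X is the halogen count and O/S are ignored.
    = (2·6 + 2 + 1 − 5 − 2) / 2 = 8 / 2 = 4.

4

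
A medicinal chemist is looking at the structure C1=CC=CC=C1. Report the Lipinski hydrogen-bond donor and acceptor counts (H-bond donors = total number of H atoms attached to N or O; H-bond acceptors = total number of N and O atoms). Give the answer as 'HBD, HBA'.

0, 0

Donors: find every N or O and count the H atoms it carries.
  (no N or O atoms present)
Lipinski HBD = 0.
Acceptors: N atoms = 0, O atoms = 0 → HBA = 0.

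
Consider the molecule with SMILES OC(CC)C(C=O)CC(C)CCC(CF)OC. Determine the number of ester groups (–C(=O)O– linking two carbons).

Scan the SMILES for the ester motif — none present.
Groups that are present: 1 aldehyde, 1 ether, 1 hydroxyl.

0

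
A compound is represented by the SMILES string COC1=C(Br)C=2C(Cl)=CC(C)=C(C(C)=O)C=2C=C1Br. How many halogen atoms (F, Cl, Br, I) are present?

3

Halogen atoms appear at heavy-atom positions 5, 8, 19 (2×Br, 1×Cl).
Other groups present: 1 ether, 1 ketone.
Halogen count: 3.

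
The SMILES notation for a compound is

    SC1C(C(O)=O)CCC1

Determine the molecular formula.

C6H10O2S

Walk through each heavy atom and fill implicit hydrogens from standard valence (C 4, N 3, O 2, S 2, halogen 1):
  atom 1: S, bond orders sum to 1 (valence 2) → 1 H
  atom 2: C, bond orders sum to 3 (valence 4) → 1 H
  atom 3: C, bond orders sum to 3 (valence 4) → 1 H
  atom 4: C, bond orders sum to 4 (valence 4) → 0 H
  atom 5: O, bond orders sum to 1 (valence 2) → 1 H
  atom 6: O, bond orders sum to 2 (valence 2) → 0 H
  atom 7: C, bond orders sum to 2 (valence 4) → 2 H
  atom 8: C, bond orders sum to 2 (valence 4) → 2 H
  atom 9: C, bond orders sum to 2 (valence 4) → 2 H
Totals → C:6, H:10, O:2, S:1.
In Hill order: C6H10O2S.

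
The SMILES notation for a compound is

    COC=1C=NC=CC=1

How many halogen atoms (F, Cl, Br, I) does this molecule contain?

0

Scan the SMILES for the halogen motif — none present.
Groups that are present: 1 ether.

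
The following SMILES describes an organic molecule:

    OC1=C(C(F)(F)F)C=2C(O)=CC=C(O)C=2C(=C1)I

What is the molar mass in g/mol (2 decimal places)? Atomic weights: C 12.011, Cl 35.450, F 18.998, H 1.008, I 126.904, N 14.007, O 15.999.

First, the molecular formula is C11H6F3IO3 (counting implicit H from valence).
  C: 11 × 12.011 = 132.121
  F: 3 × 18.998 = 56.994
  H: 6 × 1.008 = 6.048
  I: 1 × 126.904 = 126.904
  O: 3 × 15.999 = 47.997
Sum: 11×12.011 + 3×18.998 + 6×1.008 + 1×126.904 + 3×15.999 = 370.064 → 370.06 g/mol.

370.06 g/mol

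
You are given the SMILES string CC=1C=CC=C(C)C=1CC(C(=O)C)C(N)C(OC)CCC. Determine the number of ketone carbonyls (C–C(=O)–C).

1

The ketone motif appears at heavy-atom position 11 in the SMILES.
Other groups present: 1 ether, 1 primary amine.
Ketone count: 1.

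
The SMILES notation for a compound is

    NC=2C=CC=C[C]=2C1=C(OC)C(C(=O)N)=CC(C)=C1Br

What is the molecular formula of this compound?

C15H15BrN2O2

Walk through each heavy atom and fill implicit hydrogens from standard valence (C 4, N 3, O 2, S 2, halogen 1):
  atom 1: N, bond orders sum to 1 (valence 3) → 2 H
  atom 2: C, bond orders sum to 4 (valence 4) → 0 H
  atom 3: C, bond orders sum to 3 (valence 4) → 1 H
  atom 4: C, bond orders sum to 3 (valence 4) → 1 H
  atom 5: C, bond orders sum to 3 (valence 4) → 1 H
  atom 6: C, bond orders sum to 3 (valence 4) → 1 H
  atom 7: C with explicit H count 0
  atom 8: C, bond orders sum to 4 (valence 4) → 0 H
  atom 9: C, bond orders sum to 4 (valence 4) → 0 H
  atom 10: O, bond orders sum to 2 (valence 2) → 0 H
  atom 11: C, bond orders sum to 1 (valence 4) → 3 H
  atom 12: C, bond orders sum to 4 (valence 4) → 0 H
  atom 13: C, bond orders sum to 4 (valence 4) → 0 H
  atom 14: O, bond orders sum to 2 (valence 2) → 0 H
  atom 15: N, bond orders sum to 1 (valence 3) → 2 H
  atom 16: C, bond orders sum to 3 (valence 4) → 1 H
  atom 17: C, bond orders sum to 4 (valence 4) → 0 H
  atom 18: C, bond orders sum to 1 (valence 4) → 3 H
  atom 19: C, bond orders sum to 4 (valence 4) → 0 H
  atom 20: Br (halogen, monovalent) → 0 H
Totals → C:15, H:15, Br:1, N:2, O:2.
In Hill order: C15H15BrN2O2.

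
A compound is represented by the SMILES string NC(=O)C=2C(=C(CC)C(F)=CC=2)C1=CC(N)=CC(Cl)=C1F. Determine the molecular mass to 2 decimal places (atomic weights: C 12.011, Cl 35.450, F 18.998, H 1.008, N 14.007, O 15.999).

First, the molecular formula is C15H13ClF2N2O (counting implicit H from valence).
  C: 15 × 12.011 = 180.165
  Cl: 1 × 35.450 = 35.450
  F: 2 × 18.998 = 37.996
  H: 13 × 1.008 = 13.104
  N: 2 × 14.007 = 28.014
  O: 1 × 15.999 = 15.999
Sum: 15×12.011 + 1×35.450 + 2×18.998 + 13×1.008 + 2×14.007 + 1×15.999 = 310.728 → 310.73 g/mol.

310.73 g/mol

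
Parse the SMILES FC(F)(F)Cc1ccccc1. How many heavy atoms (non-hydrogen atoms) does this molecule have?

11

Every atom symbol written in the SMILES (organic subset) is one heavy atom; implicit H are not written.
Heavy atoms by element → C:8, F:3.
Total: 11.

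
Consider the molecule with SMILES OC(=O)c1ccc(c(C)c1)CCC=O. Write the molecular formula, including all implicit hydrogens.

Walk through each heavy atom and fill implicit hydrogens from standard valence (C 4, N 3, O 2, S 2, halogen 1); for lowercase aromatic atoms, an aromatic c carries 1 H when it has two neighbours and 0 H with three, and aromatic n carries 0 H:
  atom 1: O, bond orders sum to 1 (valence 2) → 1 H
  atom 2: C, bond orders sum to 4 (valence 4) → 0 H
  atom 3: O, bond orders sum to 2 (valence 2) → 0 H
  atom 4: aromatic c, 3 neighbours → 0 H
  atom 5: aromatic c, 2 neighbours → 1 H
  atom 6: aromatic c, 2 neighbours → 1 H
  atom 7: aromatic c, 3 neighbours → 0 H
  atom 8: aromatic c, 3 neighbours → 0 H
  atom 9: C, bond orders sum to 1 (valence 4) → 3 H
  atom 10: aromatic c, 2 neighbours → 1 H
  atom 11: C, bond orders sum to 2 (valence 4) → 2 H
  atom 12: C, bond orders sum to 2 (valence 4) → 2 H
  atom 13: C, bond orders sum to 3 (valence 4) → 1 H
  atom 14: O, bond orders sum to 2 (valence 2) → 0 H
Totals → C:11, H:12, O:3.

C11H12O3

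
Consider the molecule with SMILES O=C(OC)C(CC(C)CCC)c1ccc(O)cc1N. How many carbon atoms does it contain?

15

Count every carbon token in the SMILES (each C, including those in ring-closure positions and inside branches).
Carbon count: 15.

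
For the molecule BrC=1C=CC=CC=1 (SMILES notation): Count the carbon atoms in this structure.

Count every carbon token in the SMILES (each C, including those in ring-closure positions and inside branches).
Carbon count: 6.

6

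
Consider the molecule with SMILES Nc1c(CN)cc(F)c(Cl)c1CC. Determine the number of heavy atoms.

13

Every atom symbol written in the SMILES (organic subset) is one heavy atom; implicit H are not written.
Heavy atoms by element → C:9, Cl:1, F:1, N:2.
Total: 13.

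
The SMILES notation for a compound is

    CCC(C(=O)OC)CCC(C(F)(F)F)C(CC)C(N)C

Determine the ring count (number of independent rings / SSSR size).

0

In SMILES, each pair of matching ring-closure digits denotes one ring-closing bond; the number of such bonds equals the number of independent rings.
Ring-closure bonds here: 0.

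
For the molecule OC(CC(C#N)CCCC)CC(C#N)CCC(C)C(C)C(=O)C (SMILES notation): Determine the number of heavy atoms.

23

Every atom symbol written in the SMILES (organic subset) is one heavy atom; implicit H are not written.
Heavy atoms by element → C:19, N:2, O:2.
Total: 23.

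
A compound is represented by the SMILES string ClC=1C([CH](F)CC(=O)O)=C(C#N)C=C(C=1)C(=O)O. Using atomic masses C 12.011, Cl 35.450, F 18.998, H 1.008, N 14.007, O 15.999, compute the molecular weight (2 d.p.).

First, the molecular formula is C11H7ClFNO4 (counting implicit H from valence).
  C: 11 × 12.011 = 132.121
  Cl: 1 × 35.450 = 35.450
  F: 1 × 18.998 = 18.998
  H: 7 × 1.008 = 7.056
  N: 1 × 14.007 = 14.007
  O: 4 × 15.999 = 63.996
Sum: 11×12.011 + 1×35.450 + 1×18.998 + 7×1.008 + 1×14.007 + 4×15.999 = 271.628 → 271.63 g/mol.

271.63 g/mol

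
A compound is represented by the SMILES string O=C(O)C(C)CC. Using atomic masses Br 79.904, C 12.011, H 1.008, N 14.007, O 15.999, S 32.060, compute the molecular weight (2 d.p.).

102.13 g/mol

First, the molecular formula is C5H10O2 (counting implicit H from valence).
  C: 5 × 12.011 = 60.055
  H: 10 × 1.008 = 10.080
  O: 2 × 15.999 = 31.998
Sum: 5×12.011 + 10×1.008 + 2×15.999 = 102.133 → 102.13 g/mol.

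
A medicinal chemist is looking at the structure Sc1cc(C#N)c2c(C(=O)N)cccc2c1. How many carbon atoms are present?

Count every carbon token in the SMILES (each C, including those in ring-closure positions and inside branches).
Carbon count: 12.

12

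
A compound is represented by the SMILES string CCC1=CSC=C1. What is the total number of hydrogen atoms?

Walk through each heavy atom and fill implicit hydrogens from standard valence (C 4, N 3, O 2, S 2, halogen 1):
  atom 1: C, bond orders sum to 1 (valence 4) → 3 H
  atom 2: C, bond orders sum to 2 (valence 4) → 2 H
  atom 3: C, bond orders sum to 4 (valence 4) → 0 H
  atom 4: C, bond orders sum to 3 (valence 4) → 1 H
  atom 5: S, bond orders sum to 2 (valence 2) → 0 H
  atom 6: C, bond orders sum to 3 (valence 4) → 1 H
  atom 7: C, bond orders sum to 3 (valence 4) → 1 H
Total hydrogens: 8.

8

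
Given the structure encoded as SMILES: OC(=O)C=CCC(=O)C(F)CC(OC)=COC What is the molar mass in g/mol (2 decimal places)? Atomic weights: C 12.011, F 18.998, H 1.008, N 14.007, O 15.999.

First, the molecular formula is C11H15FO5 (counting implicit H from valence).
  C: 11 × 12.011 = 132.121
  F: 1 × 18.998 = 18.998
  H: 15 × 1.008 = 15.120
  O: 5 × 15.999 = 79.995
Sum: 11×12.011 + 1×18.998 + 15×1.008 + 5×15.999 = 246.234 → 246.23 g/mol.

246.23 g/mol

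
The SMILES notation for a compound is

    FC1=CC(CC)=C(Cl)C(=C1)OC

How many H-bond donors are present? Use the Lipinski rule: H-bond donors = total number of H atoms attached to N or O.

Donors: find every N or O and count the H atoms it carries.
  atom 11 (O): bond orders sum to 2 → 0 H
Lipinski HBD = 0.

0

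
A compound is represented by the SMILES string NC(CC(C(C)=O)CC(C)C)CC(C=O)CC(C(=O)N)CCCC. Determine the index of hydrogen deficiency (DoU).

3

Degree of unsaturation = (number of rings) + (number of π bonds).
Ring closures in the SMILES: 0.
π bonds: 3 double bonds (each 1 DoU) → 3 DoU from unsaturation.
Total DoU = 0 + 3 = 3.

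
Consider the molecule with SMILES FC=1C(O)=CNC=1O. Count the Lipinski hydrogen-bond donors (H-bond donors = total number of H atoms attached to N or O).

3

Donors: find every N or O and count the H atoms it carries.
  atom 4 (O): bond orders sum to 1 → 1 H
  atom 6 (N): bond orders sum to 2 → 1 H
  atom 8 (O): bond orders sum to 1 → 1 H
Lipinski HBD = 3.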